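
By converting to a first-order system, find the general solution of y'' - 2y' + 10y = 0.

Let x_1 = y, x_2 = y'. Then x_1' = x_2 and x_2' = -10x_1 + 2x_2.
A = [[0,1],[-10,2]]; det(A-λI) = λ^2 - 2λ + 10.
Eigenvalues λ = 1 ± 3i.

y(t) = c_1e^(t)cos(3t) + c_2e^(t)sin(3t)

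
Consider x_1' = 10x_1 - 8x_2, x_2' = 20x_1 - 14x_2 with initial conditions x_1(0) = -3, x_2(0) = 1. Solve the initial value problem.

Coefficient matrix A = [[10, -8], [20, -14]].
Characteristic polynomial det(A - λI) = λ^2 + 4λ + 20 = 0.
Eigenvalues λ = -2 ± 4i (complex conjugate pair).
For λ=-2+4i: an eigenvector is (1,1) - i(1,2) = (1 - i, 1 - 2i).
A real fundamental pair from Re and Im of e^((-2+4i)t)v: X_1 = e^(-2t)(cos(4t)·(1,1) + sin(4t)·(1,2)), X_2 = e^(-2t)(sin(4t)·(1,1) - cos(4t)·(1,2)).
General solution: C_1X_1 + C_2X_2.
Applying x_1(0)=-3, x_2(0)=1 gives C_1=-7, C_2=-4.

x_1(t) = -11e^(-2t)sin(4t) - 3e^(-2t)cos(4t), x_2(t) = -18e^(-2t)sin(4t) + e^(-2t)cos(4t)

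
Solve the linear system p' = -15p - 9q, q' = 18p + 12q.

p(t) = -C_1e^(3t) + C_2e^(-6t), q(t) = 2C_1e^(3t) - C_2e^(-6t)

Coefficient matrix A = [[-15, -9], [18, 12]].
Characteristic polynomial det(A - λI) = λ^2 + 3λ - 18 = 0.
Eigenvalues λ = 3, -6.
For λ=3: (A-λI) row 1 is [-18, -9], so an eigenvector is (-1, 2).
For λ=-6: (A-λI) row 1 is [-9, -9], so an eigenvector is (1, -1).
General solution: C_1e^(3t)(-1,2) + C_2e^(-6t)(1,-1).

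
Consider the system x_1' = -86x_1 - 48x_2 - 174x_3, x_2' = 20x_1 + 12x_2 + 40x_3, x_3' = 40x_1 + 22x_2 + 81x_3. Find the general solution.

x_1(t) = -22C_1e^(4t) + 9C_2e^(2t) - 2C_3e^(t), x_2(t) = 5C_1e^(4t) - 2C_2e^(2t), x_3(t) = 10C_1e^(4t) - 4C_2e^(2t) + C_3e^(t)

Coefficient matrix A = [[-86, -48, -174], [20, 12, 40], [40, 22, 81]].
det(A - λI) = 0 gives eigenvalues λ = 4, 2, 1.
For λ=4: eigenvector (-22,5,10).
For λ=2: eigenvector (9,-2,-4).
For λ=1: eigenvector (-2,0,1).
General solution: C_1e^(4t)(-22,5,10) + C_2e^(2t)(9,-2,-4) + C_3e^(t)(-2,0,1).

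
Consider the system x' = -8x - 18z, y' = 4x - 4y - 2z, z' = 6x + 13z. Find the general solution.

Coefficient matrix A = [[-8, 0, -18], [4, -4, -2], [6, 0, 13]].
det(A - λI) = 0 gives eigenvalues λ = -4, 4, 1.
For λ=-4: eigenvector (0,1,0).
For λ=4: eigenvector (3,2,-2).
For λ=1: eigenvector (2,2,-1).
General solution: c_1e^(-4t)(0,1,0) + c_2e^(4t)(3,2,-2) + c_3e^(t)(2,2,-1).

x(t) = 3c_2e^(4t) + 2c_3e^(t), y(t) = c_1e^(-4t) + 2c_2e^(4t) + 2c_3e^(t), z(t) = -2c_2e^(4t) - c_3e^(t)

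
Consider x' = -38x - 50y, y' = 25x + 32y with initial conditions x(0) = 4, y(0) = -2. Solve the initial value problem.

x(t) = -8e^(-3t)sin(5t) + 4e^(-3t)cos(5t), y(t) = 6e^(-3t)sin(5t) - 2e^(-3t)cos(5t)

Coefficient matrix A = [[-38, -50], [25, 32]].
Characteristic polynomial det(A - λI) = λ^2 + 6λ + 34 = 0.
Eigenvalues λ = -3 ± 5i (complex conjugate pair).
For λ=-3+5i: an eigenvector is (1,-1) - i(3,-2) = (1 - 3i, -1 + 2i).
A real fundamental pair from Re and Im of e^((-3+5i)t)v: X_1 = e^(-3t)(cos(5t)·(1,-1) + sin(5t)·(3,-2)), X_2 = e^(-3t)(sin(5t)·(1,-1) - cos(5t)·(3,-2)).
General solution: C_1X_1 + C_2X_2.
Applying x(0)=4, y(0)=-2 gives C_1=-2, C_2=-2.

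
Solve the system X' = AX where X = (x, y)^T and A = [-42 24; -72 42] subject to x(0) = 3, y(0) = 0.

Coefficient matrix A = [[-42, 24], [-72, 42]].
Characteristic polynomial det(A - λI) = λ^2 - 36 = 0.
Eigenvalues λ = -6, 6.
For λ=-6: (A-λI) row 1 is [-36, 24], so an eigenvector is (2, 3).
For λ=6: (A-λI) row 1 is [-48, 24], so an eigenvector is (-1, -2).
General solution: C_1e^(-6t)(2,3) + C_2e^(6t)(-1,-2).
Applying x(0)=3, y(0)=0 gives C_1=6, C_2=9.

x(t) = -9e^(6t) + 12e^(-6t), y(t) = -18e^(6t) + 18e^(-6t)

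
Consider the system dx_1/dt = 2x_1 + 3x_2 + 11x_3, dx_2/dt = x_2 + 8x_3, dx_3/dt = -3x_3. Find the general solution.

x_1(t) = K_1e^(2t) - 3K_2e^(t) - K_3e^(-3t), x_2(t) = K_2e^(t) - 2K_3e^(-3t), x_3(t) = K_3e^(-3t)

Coefficient matrix A = [[2, 3, 11], [0, 1, 8], [0, 0, -3]].
det(A - λI) = 0 gives eigenvalues λ = 2, 1, -3.
For λ=2: eigenvector (1,0,0).
For λ=1: eigenvector (-3,1,0).
For λ=-3: eigenvector (-1,-2,1).
General solution: K_1e^(2t)(1,0,0) + K_2e^(t)(-3,1,0) + K_3e^(-3t)(-1,-2,1).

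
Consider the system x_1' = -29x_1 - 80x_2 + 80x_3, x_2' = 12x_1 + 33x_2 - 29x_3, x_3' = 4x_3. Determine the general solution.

Coefficient matrix A = [[-29, -80, 80], [12, 33, -29], [0, 0, 4]].
det(A - λI) = 0 gives eigenvalues λ = 3, 1, 4.
For λ=3: eigenvector (-5,2,0).
For λ=1: eigenvector (-8,3,0).
For λ=4: eigenvector (0,1,1).
General solution: K_1e^(3t)(-5,2,0) + K_2e^(t)(-8,3,0) + K_3e^(4t)(0,1,1).

x_1(t) = -5K_1e^(3t) - 8K_2e^(t), x_2(t) = 2K_1e^(3t) + 3K_2e^(t) + K_3e^(4t), x_3(t) = K_3e^(4t)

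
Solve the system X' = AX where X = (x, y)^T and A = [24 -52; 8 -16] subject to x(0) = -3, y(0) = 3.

x(t) = -54e^(4t)sin(4t) - 3e^(4t)cos(4t), y(t) = -21e^(4t)sin(4t) + 3e^(4t)cos(4t)

Coefficient matrix A = [[24, -52], [8, -16]].
Characteristic polynomial det(A - λI) = λ^2 - 8λ + 32 = 0.
Eigenvalues λ = 4 ± 4i (complex conjugate pair).
For λ=4+4i: an eigenvector is (-3,-1) - i(-2,-1) = (-3 + 2i, -1 + i).
A real fundamental pair from Re and Im of e^((4+4i)t)v: X_1 = e^(4t)(cos(4t)·(-3,-1) + sin(4t)·(-2,-1)), X_2 = e^(4t)(sin(4t)·(-3,-1) - cos(4t)·(-2,-1)).
General solution: K_1X_1 + K_2X_2.
Applying x(0)=-3, y(0)=3 gives K_1=9, K_2=12.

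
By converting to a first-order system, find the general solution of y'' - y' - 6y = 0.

Let x_1 = y, x_2 = y'. Then x_1' = x_2 and x_2' = 6x_1 + x_2.
A = [[0,1],[6,1]]; det(A-λI) = λ^2 - λ - 6.
Eigenvalues λ = -2, 3 with eigenvectors (1,-2), (1,3).

y(t) = C_1e^(-2t) + C_2e^(3t)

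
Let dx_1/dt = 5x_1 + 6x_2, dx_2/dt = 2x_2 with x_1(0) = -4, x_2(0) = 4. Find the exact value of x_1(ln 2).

96

A = [[5,6],[0,2]]; eigenvalues λ = 5, 2.
Eigenvectors: (1,0) for λ=5, (2,-1) for λ=2.
From the initial condition, c_1 = 4, c_2 = -4.
x_1(ln 2) = (4)(2^5)(1) + (-4)(2^2)(2) = 96.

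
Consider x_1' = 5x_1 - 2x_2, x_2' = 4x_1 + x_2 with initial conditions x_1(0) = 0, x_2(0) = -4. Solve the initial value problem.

Coefficient matrix A = [[5, -2], [4, 1]].
Characteristic polynomial det(A - λI) = λ^2 - 6λ + 13 = 0.
Eigenvalues λ = 3 ± 2i (complex conjugate pair).
For λ=3+2i: an eigenvector is (0,1) - i(-1,-1) = (0 + i, 1 + i).
A real fundamental pair from Re and Im of e^((3+2i)t)v: X_1 = e^(3t)(cos(2t)·(0,1) + sin(2t)·(-1,-1)), X_2 = e^(3t)(sin(2t)·(0,1) - cos(2t)·(-1,-1)).
General solution: K_1X_1 + K_2X_2.
Applying x_1(0)=0, x_2(0)=-4 gives K_1=-4, K_2=0.

x_1(t) = 4e^(3t)sin(2t), x_2(t) = 4e^(3t)sin(2t) - 4e^(3t)cos(2t)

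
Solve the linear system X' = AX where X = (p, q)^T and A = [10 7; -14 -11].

Coefficient matrix A = [[10, 7], [-14, -11]].
Characteristic polynomial det(A - λI) = λ^2 + λ - 12 = 0.
Eigenvalues λ = 3, -4.
For λ=3: (A-λI) row 1 is [7, 7], so an eigenvector is (-1, 1).
For λ=-4: (A-λI) row 1 is [14, 7], so an eigenvector is (-1, 2).
General solution: C_1e^(3t)(-1,1) + C_2e^(-4t)(-1,2).

p(t) = -C_1e^(3t) - C_2e^(-4t), q(t) = C_1e^(3t) + 2C_2e^(-4t)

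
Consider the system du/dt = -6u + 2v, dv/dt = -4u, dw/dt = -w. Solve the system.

Coefficient matrix A = [[-6, 2, 0], [-4, 0, 0], [0, 0, -1]].
det(A - λI) = 0 gives eigenvalues λ = -4, -2, -1.
For λ=-4: eigenvector (1,1,0).
For λ=-2: eigenvector (1,2,0).
For λ=-1: eigenvector (0,0,1).
General solution: K_1e^(-4t)(1,1,0) + K_2e^(-2t)(1,2,0) + K_3e^(-t)(0,0,1).

u(t) = K_1e^(-4t) + K_2e^(-2t), v(t) = K_1e^(-4t) + 2K_2e^(-2t), w(t) = K_3e^(-t)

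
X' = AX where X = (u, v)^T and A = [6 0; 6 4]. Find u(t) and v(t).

u(t) = K_1e^(6t), v(t) = 3K_1e^(6t) - K_2e^(4t)

Coefficient matrix A = [[6, 0], [6, 4]].
Characteristic polynomial det(A - λI) = λ^2 - 10λ + 24 = 0.
Eigenvalues λ = 6, 4.
For λ=6: (A-λI) row 2 is [6, -2], so an eigenvector is (1, 3).
For λ=4: (A-λI) row 1 is [2, 0], so an eigenvector is (0, -1).
General solution: K_1e^(6t)(1,3) + K_2e^(4t)(0,-1).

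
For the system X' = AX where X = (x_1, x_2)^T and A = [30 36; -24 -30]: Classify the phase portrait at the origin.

saddle

A = [[30,36],[-24,-30]]; det(A-λI) = λ^2 - 36.
λ = 6, -6: opposite signs.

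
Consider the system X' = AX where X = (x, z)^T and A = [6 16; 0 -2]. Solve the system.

x(t) = -2c_1e^(-2t) - c_2e^(6t), z(t) = c_1e^(-2t)

Coefficient matrix A = [[6, 16], [0, -2]].
Characteristic polynomial det(A - λI) = λ^2 - 4λ - 12 = 0.
Eigenvalues λ = -2, 6.
For λ=-2: (A-λI) row 1 is [8, 16], so an eigenvector is (-2, 1).
For λ=6: (A-λI) row 1 is [0, 16], so an eigenvector is (-1, 0).
General solution: c_1e^(-2t)(-2,1) + c_2e^(6t)(-1,0).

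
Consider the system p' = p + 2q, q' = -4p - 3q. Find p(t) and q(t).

Coefficient matrix A = [[1, 2], [-4, -3]].
Characteristic polynomial det(A - λI) = λ^2 + 2λ + 5 = 0.
Eigenvalues λ = -1 ± 2i (complex conjugate pair).
For λ=-1+2i: an eigenvector is (0,-1) - i(-1,1) = (0 + i, -1 - i).
A real fundamental pair from Re and Im of e^((-1+2i)t)v: X_1 = e^(-t)(cos(2t)·(0,-1) + sin(2t)·(-1,1)), X_2 = e^(-t)(sin(2t)·(0,-1) - cos(2t)·(-1,1)).
General solution: c_1X_1 + c_2X_2.

p(t) = -c_1e^(-t)sin(2t) + c_2e^(-t)cos(2t), q(t) = c_1e^(-t)sin(2t) - c_1e^(-t)cos(2t) - c_2e^(-t)sin(2t) - c_2e^(-t)cos(2t)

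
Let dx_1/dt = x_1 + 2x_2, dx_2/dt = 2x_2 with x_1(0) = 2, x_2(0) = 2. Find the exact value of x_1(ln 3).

30

A = [[1,2],[0,2]]; eigenvalues λ = 1, 2.
Eigenvectors: (1,0) for λ=1, (-2,-1) for λ=2.
From the initial condition, c_1 = -2, c_2 = -2.
x_1(ln 3) = (-2)(3^1)(1) + (-2)(3^2)(-2) = 30.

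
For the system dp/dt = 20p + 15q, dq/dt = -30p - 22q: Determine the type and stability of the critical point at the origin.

stable spiral

A = [[20,15],[-30,-22]]; det(A-λI) = λ^2 + 2λ + 10.
λ = -1 ± 3i: negative real part.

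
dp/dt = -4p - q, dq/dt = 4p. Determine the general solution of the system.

Coefficient matrix A = [[-4, -1], [4, 0]].
Characteristic polynomial det(A - λI) = λ^2 + 4λ + 4 = 0.
Single eigenvalue λ = -2 with algebraic multiplicity 2.
Eigenvector v = (1,-2); generalized eigenvector w with (A-λI)w=v is (-2,3).
General solution: e^(-2t)[C_1·v + C_2·(t·v + w)].

p(t) = C_1e^(-2t) + C_2te^(-2t) - 2C_2e^(-2t), q(t) = -2C_1e^(-2t) - 2C_2te^(-2t) + 3C_2e^(-2t)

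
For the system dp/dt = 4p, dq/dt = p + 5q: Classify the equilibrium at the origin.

unstable node

A = [[4,0],[1,5]]; det(A-λI) = λ^2 - 9λ + 20.
λ = 4, 5: both positive.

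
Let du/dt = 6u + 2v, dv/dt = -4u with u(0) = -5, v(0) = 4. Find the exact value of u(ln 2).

-92

A = [[6,2],[-4,0]]; eigenvalues λ = 4, 2.
Eigenvectors: (-1,1) for λ=4, (1,-2) for λ=2.
From the initial condition, c_1 = 6, c_2 = 1.
u(ln 2) = (6)(2^4)(-1) + (1)(2^2)(1) = -92.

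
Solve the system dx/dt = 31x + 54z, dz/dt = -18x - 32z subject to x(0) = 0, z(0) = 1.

x(t) = 6e^(4t) - 6e^(-5t), z(t) = -3e^(4t) + 4e^(-5t)

Coefficient matrix A = [[31, 54], [-18, -32]].
Characteristic polynomial det(A - λI) = λ^2 + λ - 20 = 0.
Eigenvalues λ = -5, 4.
For λ=-5: (A-λI) row 1 is [36, 54], so an eigenvector is (3, -2).
For λ=4: (A-λI) row 1 is [27, 54], so an eigenvector is (-2, 1).
General solution: c_1e^(-5t)(3,-2) + c_2e^(4t)(-2,1).
Applying x(0)=0, z(0)=1 gives c_1=-2, c_2=-3.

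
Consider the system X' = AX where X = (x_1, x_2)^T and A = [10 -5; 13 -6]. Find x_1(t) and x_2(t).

x_1(t) = -K_1e^(2t)sin(t) - 2K_1e^(2t)cos(t) - 2K_2e^(2t)sin(t) + K_2e^(2t)cos(t), x_2(t) = -2K_1e^(2t)sin(t) - 3K_1e^(2t)cos(t) - 3K_2e^(2t)sin(t) + 2K_2e^(2t)cos(t)

Coefficient matrix A = [[10, -5], [13, -6]].
Characteristic polynomial det(A - λI) = λ^2 - 4λ + 5 = 0.
Eigenvalues λ = 2 ± i (complex conjugate pair).
For λ=2+i: an eigenvector is (-2,-3) - i(-1,-2) = (-2 + i, -3 + 2i).
A real fundamental pair from Re and Im of e^((2+i)t)v: X_1 = e^(2t)(cos(t)·(-2,-3) + sin(t)·(-1,-2)), X_2 = e^(2t)(sin(t)·(-2,-3) - cos(t)·(-1,-2)).
General solution: K_1X_1 + K_2X_2.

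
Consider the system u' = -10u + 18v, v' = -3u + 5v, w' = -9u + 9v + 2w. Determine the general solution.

u(t) = 3K_1e^(-4t) + 2K_2e^(-t), v(t) = K_1e^(-4t) + K_2e^(-t), w(t) = 3K_1e^(-4t) + 3K_2e^(-t) + K_3e^(2t)

Coefficient matrix A = [[-10, 18, 0], [-3, 5, 0], [-9, 9, 2]].
det(A - λI) = 0 gives eigenvalues λ = -4, -1, 2.
For λ=-4: eigenvector (3,1,3).
For λ=-1: eigenvector (2,1,3).
For λ=2: eigenvector (0,0,1).
General solution: K_1e^(-4t)(3,1,3) + K_2e^(-t)(2,1,3) + K_3e^(2t)(0,0,1).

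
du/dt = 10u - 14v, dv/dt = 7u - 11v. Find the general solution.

Coefficient matrix A = [[10, -14], [7, -11]].
Characteristic polynomial det(A - λI) = λ^2 + λ - 12 = 0.
Eigenvalues λ = 3, -4.
For λ=3: (A-λI) row 1 is [7, -14], so an eigenvector is (2, 1).
For λ=-4: (A-λI) row 1 is [14, -14], so an eigenvector is (-1, -1).
General solution: c_1e^(3t)(2,1) + c_2e^(-4t)(-1,-1).

u(t) = 2c_1e^(3t) - c_2e^(-4t), v(t) = c_1e^(3t) - c_2e^(-4t)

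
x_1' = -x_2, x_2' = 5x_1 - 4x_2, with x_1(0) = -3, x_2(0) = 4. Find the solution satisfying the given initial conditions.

Coefficient matrix A = [[0, -1], [5, -4]].
Characteristic polynomial det(A - λI) = λ^2 + 4λ + 5 = 0.
Eigenvalues λ = -2 ± i (complex conjugate pair).
For λ=-2+i: an eigenvector is (0,-1) - i(1,2) = (0 - i, -1 - 2i).
A real fundamental pair from Re and Im of e^((-2+i)t)v: X_1 = e^(-2t)(cos(t)·(0,-1) + sin(t)·(1,2)), X_2 = e^(-2t)(sin(t)·(0,-1) - cos(t)·(1,2)).
General solution: K_1X_1 + K_2X_2.
Applying x_1(0)=-3, x_2(0)=4 gives K_1=-10, K_2=3.

x_1(t) = -10e^(-2t)sin(t) - 3e^(-2t)cos(t), x_2(t) = -23e^(-2t)sin(t) + 4e^(-2t)cos(t)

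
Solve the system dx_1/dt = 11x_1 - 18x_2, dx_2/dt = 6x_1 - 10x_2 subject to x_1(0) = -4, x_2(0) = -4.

Coefficient matrix A = [[11, -18], [6, -10]].
Characteristic polynomial det(A - λI) = λ^2 - λ - 2 = 0.
Eigenvalues λ = 2, -1.
For λ=2: (A-λI) row 1 is [9, -18], so an eigenvector is (-2, -1).
For λ=-1: (A-λI) row 1 is [12, -18], so an eigenvector is (3, 2).
General solution: C_1e^(2t)(-2,-1) + C_2e^(-t)(3,2).
Applying x_1(0)=-4, x_2(0)=-4 gives C_1=-4, C_2=-4.

x_1(t) = 8e^(2t) - 12e^(-t), x_2(t) = 4e^(2t) - 8e^(-t)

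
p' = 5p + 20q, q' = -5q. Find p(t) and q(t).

p(t) = c_1e^(5t) - 2c_2e^(-5t), q(t) = c_2e^(-5t)

Coefficient matrix A = [[5, 20], [0, -5]].
Characteristic polynomial det(A - λI) = λ^2 - 25 = 0.
Eigenvalues λ = 5, -5.
For λ=5: (A-λI) row 1 is [0, 20], so an eigenvector is (1, 0).
For λ=-5: (A-λI) row 1 is [10, 20], so an eigenvector is (-2, 1).
General solution: c_1e^(5t)(1,0) + c_2e^(-5t)(-2,1).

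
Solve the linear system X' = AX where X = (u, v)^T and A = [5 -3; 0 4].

Coefficient matrix A = [[5, -3], [0, 4]].
Characteristic polynomial det(A - λI) = λ^2 - 9λ + 20 = 0.
Eigenvalues λ = 5, 4.
For λ=5: (A-λI) row 1 is [0, -3], so an eigenvector is (-1, 0).
For λ=4: (A-λI) row 1 is [1, -3], so an eigenvector is (-3, -1).
General solution: c_1e^(5t)(-1,0) + c_2e^(4t)(-3,-1).

u(t) = -c_1e^(5t) - 3c_2e^(4t), v(t) = -c_2e^(4t)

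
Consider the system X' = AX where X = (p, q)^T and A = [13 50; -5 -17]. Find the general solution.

Coefficient matrix A = [[13, 50], [-5, -17]].
Characteristic polynomial det(A - λI) = λ^2 + 4λ + 29 = 0.
Eigenvalues λ = -2 ± 5i (complex conjugate pair).
For λ=-2+5i: an eigenvector is (-1,0) - i(-3,1) = (-1 + 3i, 0 - i).
A real fundamental pair from Re and Im of e^((-2+5i)t)v: X_1 = e^(-2t)(cos(5t)·(-1,0) + sin(5t)·(-3,1)), X_2 = e^(-2t)(sin(5t)·(-1,0) - cos(5t)·(-3,1)).
General solution: K_1X_1 + K_2X_2.

p(t) = -3K_1e^(-2t)sin(5t) - K_1e^(-2t)cos(5t) - K_2e^(-2t)sin(5t) + 3K_2e^(-2t)cos(5t), q(t) = K_1e^(-2t)sin(5t) - K_2e^(-2t)cos(5t)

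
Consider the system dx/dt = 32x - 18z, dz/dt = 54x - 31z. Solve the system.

Coefficient matrix A = [[32, -18], [54, -31]].
Characteristic polynomial det(A - λI) = λ^2 - λ - 20 = 0.
Eigenvalues λ = 5, -4.
For λ=5: (A-λI) row 1 is [27, -18], so an eigenvector is (-2, -3).
For λ=-4: (A-λI) row 1 is [36, -18], so an eigenvector is (1, 2).
General solution: c_1e^(5t)(-2,-3) + c_2e^(-4t)(1,2).

x(t) = -2c_1e^(5t) + c_2e^(-4t), z(t) = -3c_1e^(5t) + 2c_2e^(-4t)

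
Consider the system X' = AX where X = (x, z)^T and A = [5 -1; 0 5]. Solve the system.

Coefficient matrix A = [[5, -1], [0, 5]].
Characteristic polynomial det(A - λI) = λ^2 - 10λ + 25 = 0.
Single eigenvalue λ = 5 with algebraic multiplicity 2.
Eigenvector v = (1,0); generalized eigenvector w with (A-λI)w=v is (-1,-1).
General solution: e^(5t)[c_1·v + c_2·(t·v + w)].

x(t) = c_1e^(5t) + c_2te^(5t) - c_2e^(5t), z(t) = -c_2e^(5t)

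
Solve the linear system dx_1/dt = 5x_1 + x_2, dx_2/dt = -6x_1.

x_1(t) = -c_1e^(2t) - c_2e^(3t), x_2(t) = 3c_1e^(2t) + 2c_2e^(3t)

Coefficient matrix A = [[5, 1], [-6, 0]].
Characteristic polynomial det(A - λI) = λ^2 - 5λ + 6 = 0.
Eigenvalues λ = 2, 3.
For λ=2: (A-λI) row 1 is [3, 1], so an eigenvector is (-1, 3).
For λ=3: (A-λI) row 1 is [2, 1], so an eigenvector is (-1, 2).
General solution: c_1e^(2t)(-1,3) + c_2e^(3t)(-1,2).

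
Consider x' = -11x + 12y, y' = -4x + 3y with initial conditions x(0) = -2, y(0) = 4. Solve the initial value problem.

x(t) = 30e^(-3t) - 32e^(-5t), y(t) = 20e^(-3t) - 16e^(-5t)

Coefficient matrix A = [[-11, 12], [-4, 3]].
Characteristic polynomial det(A - λI) = λ^2 + 8λ + 15 = 0.
Eigenvalues λ = -3, -5.
For λ=-3: (A-λI) row 1 is [-8, 12], so an eigenvector is (-3, -2).
For λ=-5: (A-λI) row 1 is [-6, 12], so an eigenvector is (2, 1).
General solution: c_1e^(-3t)(-3,-2) + c_2e^(-5t)(2,1).
Applying x(0)=-2, y(0)=4 gives c_1=-10, c_2=-16.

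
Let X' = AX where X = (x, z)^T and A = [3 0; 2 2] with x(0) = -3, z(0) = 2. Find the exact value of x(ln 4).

-192

A = [[3,0],[2,2]]; eigenvalues λ = 2, 3.
Eigenvectors: (0,-1) for λ=2, (1,2) for λ=3.
From the initial condition, c_1 = -8, c_2 = -3.
x(ln 4) = (-8)(4^2)(0) + (-3)(4^3)(1) = -192.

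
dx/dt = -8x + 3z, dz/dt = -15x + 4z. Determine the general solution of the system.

x(t) = -C_1e^(-2t)cos(3t) - C_2e^(-2t)sin(3t), z(t) = C_1e^(-2t)sin(3t) - 2C_1e^(-2t)cos(3t) - 2C_2e^(-2t)sin(3t) - C_2e^(-2t)cos(3t)

Coefficient matrix A = [[-8, 3], [-15, 4]].
Characteristic polynomial det(A - λI) = λ^2 + 4λ + 13 = 0.
Eigenvalues λ = -2 ± 3i (complex conjugate pair).
For λ=-2+3i: an eigenvector is (-1,-2) - i(0,1) = (-1, -2 - i).
A real fundamental pair from Re and Im of e^((-2+3i)t)v: X_1 = e^(-2t)(cos(3t)·(-1,-2) + sin(3t)·(0,1)), X_2 = e^(-2t)(sin(3t)·(-1,-2) - cos(3t)·(0,1)).
General solution: C_1X_1 + C_2X_2.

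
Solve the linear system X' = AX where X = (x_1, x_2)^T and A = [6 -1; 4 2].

Coefficient matrix A = [[6, -1], [4, 2]].
Characteristic polynomial det(A - λI) = λ^2 - 8λ + 16 = 0.
Single eigenvalue λ = 4 with algebraic multiplicity 2.
Eigenvector v = (-1,-2); generalized eigenvector w with (A-λI)w=v is (1,3).
General solution: e^(4t)[c_1·v + c_2·(t·v + w)].

x_1(t) = -c_1e^(4t) - c_2te^(4t) + c_2e^(4t), x_2(t) = -2c_1e^(4t) - 2c_2te^(4t) + 3c_2e^(4t)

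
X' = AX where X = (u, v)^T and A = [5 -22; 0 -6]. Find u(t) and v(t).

u(t) = c_1e^(5t) - 2c_2e^(-6t), v(t) = -c_2e^(-6t)

Coefficient matrix A = [[5, -22], [0, -6]].
Characteristic polynomial det(A - λI) = λ^2 + λ - 30 = 0.
Eigenvalues λ = 5, -6.
For λ=5: (A-λI) row 1 is [0, -22], so an eigenvector is (1, 0).
For λ=-6: (A-λI) row 1 is [11, -22], so an eigenvector is (-2, -1).
General solution: c_1e^(5t)(1,0) + c_2e^(-6t)(-2,-1).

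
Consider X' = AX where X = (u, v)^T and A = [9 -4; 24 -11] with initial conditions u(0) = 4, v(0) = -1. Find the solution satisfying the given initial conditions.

u(t) = 13e^(t) - 9e^(-3t), v(t) = 26e^(t) - 27e^(-3t)

Coefficient matrix A = [[9, -4], [24, -11]].
Characteristic polynomial det(A - λI) = λ^2 + 2λ - 3 = 0.
Eigenvalues λ = 1, -3.
For λ=1: (A-λI) row 1 is [8, -4], so an eigenvector is (1, 2).
For λ=-3: (A-λI) row 1 is [12, -4], so an eigenvector is (-1, -3).
General solution: K_1e^(t)(1,2) + K_2e^(-3t)(-1,-3).
Applying u(0)=4, v(0)=-1 gives K_1=13, K_2=9.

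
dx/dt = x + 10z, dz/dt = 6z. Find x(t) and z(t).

Coefficient matrix A = [[1, 10], [0, 6]].
Characteristic polynomial det(A - λI) = λ^2 - 7λ + 6 = 0.
Eigenvalues λ = 6, 1.
For λ=6: (A-λI) row 1 is [-5, 10], so an eigenvector is (2, 1).
For λ=1: (A-λI) row 1 is [0, 10], so an eigenvector is (1, 0).
General solution: c_1e^(6t)(2,1) + c_2e^(t)(1,0).

x(t) = 2c_1e^(6t) + c_2e^(t), z(t) = c_1e^(6t)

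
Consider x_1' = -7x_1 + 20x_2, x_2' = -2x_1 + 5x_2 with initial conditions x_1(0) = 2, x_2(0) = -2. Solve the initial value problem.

x_1(t) = -26e^(-t)sin(2t) + 2e^(-t)cos(2t), x_2(t) = -8e^(-t)sin(2t) - 2e^(-t)cos(2t)

Coefficient matrix A = [[-7, 20], [-2, 5]].
Characteristic polynomial det(A - λI) = λ^2 + 2λ + 5 = 0.
Eigenvalues λ = -1 ± 2i (complex conjugate pair).
For λ=-1+2i: an eigenvector is (-1,0) - i(3,1) = (-1 - 3i, 0 - i).
A real fundamental pair from Re and Im of e^((-1+2i)t)v: X_1 = e^(-t)(cos(2t)·(-1,0) + sin(2t)·(3,1)), X_2 = e^(-t)(sin(2t)·(-1,0) - cos(2t)·(3,1)).
General solution: K_1X_1 + K_2X_2.
Applying x_1(0)=2, x_2(0)=-2 gives K_1=-8, K_2=2.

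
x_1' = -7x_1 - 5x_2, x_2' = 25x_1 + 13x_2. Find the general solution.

x_1(t) = C_1e^(3t)sin(5t) - C_2e^(3t)cos(5t), x_2(t) = -2C_1e^(3t)sin(5t) - C_1e^(3t)cos(5t) - C_2e^(3t)sin(5t) + 2C_2e^(3t)cos(5t)

Coefficient matrix A = [[-7, -5], [25, 13]].
Characteristic polynomial det(A - λI) = λ^2 - 6λ + 34 = 0.
Eigenvalues λ = 3 ± 5i (complex conjugate pair).
For λ=3+5i: an eigenvector is (0,-1) - i(1,-2) = (0 - i, -1 + 2i).
A real fundamental pair from Re and Im of e^((3+5i)t)v: X_1 = e^(3t)(cos(5t)·(0,-1) + sin(5t)·(1,-2)), X_2 = e^(3t)(sin(5t)·(0,-1) - cos(5t)·(1,-2)).
General solution: C_1X_1 + C_2X_2.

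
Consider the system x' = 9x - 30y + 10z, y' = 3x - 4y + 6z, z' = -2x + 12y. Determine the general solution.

x(t) = 10c_1e^(2t) + 5c_2e^(-t) - 2c_3e^(4t), y(t) = c_1e^(2t) + c_2e^(-t), z(t) = -4c_1e^(2t) - 2c_2e^(-t) + c_3e^(4t)

Coefficient matrix A = [[9, -30, 10], [3, -4, 6], [-2, 12, 0]].
det(A - λI) = 0 gives eigenvalues λ = 2, -1, 4.
For λ=2: eigenvector (10,1,-4).
For λ=-1: eigenvector (5,1,-2).
For λ=4: eigenvector (-2,0,1).
General solution: c_1e^(2t)(10,1,-4) + c_2e^(-t)(5,1,-2) + c_3e^(4t)(-2,0,1).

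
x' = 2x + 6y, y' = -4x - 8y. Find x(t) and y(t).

x(t) = -c_1e^(-4t) + 3c_2e^(-2t), y(t) = c_1e^(-4t) - 2c_2e^(-2t)

Coefficient matrix A = [[2, 6], [-4, -8]].
Characteristic polynomial det(A - λI) = λ^2 + 6λ + 8 = 0.
Eigenvalues λ = -4, -2.
For λ=-4: (A-λI) row 1 is [6, 6], so an eigenvector is (-1, 1).
For λ=-2: (A-λI) row 1 is [4, 6], so an eigenvector is (3, -2).
General solution: c_1e^(-4t)(-1,1) + c_2e^(-2t)(3,-2).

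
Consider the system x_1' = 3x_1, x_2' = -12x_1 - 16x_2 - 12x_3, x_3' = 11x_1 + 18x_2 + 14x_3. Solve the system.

x_1(t) = C_1e^(3t), x_2(t) = C_2e^(-4t) - 2C_3e^(2t), x_3(t) = -C_1e^(3t) - C_2e^(-4t) + 3C_3e^(2t)

Coefficient matrix A = [[3, 0, 0], [-12, -16, -12], [11, 18, 14]].
det(A - λI) = 0 gives eigenvalues λ = 3, -4, 2.
For λ=3: eigenvector (1,0,-1).
For λ=-4: eigenvector (0,1,-1).
For λ=2: eigenvector (0,-2,3).
General solution: C_1e^(3t)(1,0,-1) + C_2e^(-4t)(0,1,-1) + C_3e^(2t)(0,-2,3).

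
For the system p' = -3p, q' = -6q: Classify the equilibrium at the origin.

stable node

A = [[-3,0],[0,-6]]; det(A-λI) = λ^2 + 9λ + 18.
λ = -6, -3: both negative.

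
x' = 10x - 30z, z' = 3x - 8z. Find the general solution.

x(t) = 3K_1e^(t)sin(3t) + K_1e^(t)cos(3t) + K_2e^(t)sin(3t) - 3K_2e^(t)cos(3t), z(t) = K_1e^(t)sin(3t) - K_2e^(t)cos(3t)

Coefficient matrix A = [[10, -30], [3, -8]].
Characteristic polynomial det(A - λI) = λ^2 - 2λ + 10 = 0.
Eigenvalues λ = 1 ± 3i (complex conjugate pair).
For λ=1+3i: an eigenvector is (1,0) - i(3,1) = (1 - 3i, 0 - i).
A real fundamental pair from Re and Im of e^((1+3i)t)v: X_1 = e^(t)(cos(3t)·(1,0) + sin(3t)·(3,1)), X_2 = e^(t)(sin(3t)·(1,0) - cos(3t)·(3,1)).
General solution: K_1X_1 + K_2X_2.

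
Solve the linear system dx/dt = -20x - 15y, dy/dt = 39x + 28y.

Coefficient matrix A = [[-20, -15], [39, 28]].
Characteristic polynomial det(A - λI) = λ^2 - 8λ + 25 = 0.
Eigenvalues λ = 4 ± 3i (complex conjugate pair).
For λ=4+3i: an eigenvector is (1,-2) - i(2,-3) = (1 - 2i, -2 + 3i).
A real fundamental pair from Re and Im of e^((4+3i)t)v: X_1 = e^(4t)(cos(3t)·(1,-2) + sin(3t)·(2,-3)), X_2 = e^(4t)(sin(3t)·(1,-2) - cos(3t)·(2,-3)).
General solution: c_1X_1 + c_2X_2.

x(t) = 2c_1e^(4t)sin(3t) + c_1e^(4t)cos(3t) + c_2e^(4t)sin(3t) - 2c_2e^(4t)cos(3t), y(t) = -3c_1e^(4t)sin(3t) - 2c_1e^(4t)cos(3t) - 2c_2e^(4t)sin(3t) + 3c_2e^(4t)cos(3t)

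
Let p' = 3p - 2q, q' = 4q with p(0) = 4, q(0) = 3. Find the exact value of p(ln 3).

-216

A = [[3,-2],[0,4]]; eigenvalues λ = 4, 3.
Eigenvectors: (-2,1) for λ=4, (1,0) for λ=3.
From the initial condition, c_1 = 3, c_2 = 10.
p(ln 3) = (3)(3^4)(-2) + (10)(3^3)(1) = -216.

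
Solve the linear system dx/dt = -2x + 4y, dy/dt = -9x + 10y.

x(t) = -2c_1e^(4t) - 2c_2te^(4t) - c_2e^(4t), y(t) = -3c_1e^(4t) - 3c_2te^(4t) - 2c_2e^(4t)

Coefficient matrix A = [[-2, 4], [-9, 10]].
Characteristic polynomial det(A - λI) = λ^2 - 8λ + 16 = 0.
Single eigenvalue λ = 4 with algebraic multiplicity 2.
Eigenvector v = (-2,-3); generalized eigenvector w with (A-λI)w=v is (-1,-2).
General solution: e^(4t)[c_1·v + c_2·(t·v + w)].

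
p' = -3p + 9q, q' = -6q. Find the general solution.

Coefficient matrix A = [[-3, 9], [0, -6]].
Characteristic polynomial det(A - λI) = λ^2 + 9λ + 18 = 0.
Eigenvalues λ = -3, -6.
For λ=-3: (A-λI) row 1 is [0, 9], so an eigenvector is (1, 0).
For λ=-6: (A-λI) row 1 is [3, 9], so an eigenvector is (3, -1).
General solution: K_1e^(-3t)(1,0) + K_2e^(-6t)(3,-1).

p(t) = K_1e^(-3t) + 3K_2e^(-6t), q(t) = -K_2e^(-6t)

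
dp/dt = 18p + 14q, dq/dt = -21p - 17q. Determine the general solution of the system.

Coefficient matrix A = [[18, 14], [-21, -17]].
Characteristic polynomial det(A - λI) = λ^2 - λ - 12 = 0.
Eigenvalues λ = -3, 4.
For λ=-3: (A-λI) row 1 is [21, 14], so an eigenvector is (-2, 3).
For λ=4: (A-λI) row 1 is [14, 14], so an eigenvector is (1, -1).
General solution: K_1e^(-3t)(-2,3) + K_2e^(4t)(1,-1).

p(t) = -2K_1e^(-3t) + K_2e^(4t), q(t) = 3K_1e^(-3t) - K_2e^(4t)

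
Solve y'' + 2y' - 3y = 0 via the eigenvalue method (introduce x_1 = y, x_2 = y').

Let x_1 = y, x_2 = y'. Then x_1' = x_2 and x_2' = 3x_1 - 2x_2.
A = [[0,1],[3,-2]]; det(A-λI) = λ^2 + 2λ - 3.
Eigenvalues λ = 1, -3 with eigenvectors (1,1), (1,-3).

y(t) = c_1e^(t) + c_2e^(-3t)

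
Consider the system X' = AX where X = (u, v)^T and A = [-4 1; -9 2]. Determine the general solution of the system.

u(t) = K_1e^(-t) + K_2te^(-t), v(t) = 3K_1e^(-t) + 3K_2te^(-t) + K_2e^(-t)

Coefficient matrix A = [[-4, 1], [-9, 2]].
Characteristic polynomial det(A - λI) = λ^2 + 2λ + 1 = 0.
Single eigenvalue λ = -1 with algebraic multiplicity 2.
Eigenvector v = (1,3); generalized eigenvector w with (A-λI)w=v is (0,1).
General solution: e^(-t)[K_1·v + K_2·(t·v + w)].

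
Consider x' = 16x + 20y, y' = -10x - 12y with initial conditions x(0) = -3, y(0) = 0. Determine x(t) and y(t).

x(t) = -21e^(2t)sin(2t) - 3e^(2t)cos(2t), y(t) = 15e^(2t)sin(2t)

Coefficient matrix A = [[16, 20], [-10, -12]].
Characteristic polynomial det(A - λI) = λ^2 - 4λ + 8 = 0.
Eigenvalues λ = 2 ± 2i (complex conjugate pair).
For λ=2+2i: an eigenvector is (1,-1) - i(-3,2) = (1 + 3i, -1 - 2i).
A real fundamental pair from Re and Im of e^((2+2i)t)v: X_1 = e^(2t)(cos(2t)·(1,-1) + sin(2t)·(-3,2)), X_2 = e^(2t)(sin(2t)·(1,-1) - cos(2t)·(-3,2)).
General solution: C_1X_1 + C_2X_2.
Applying x(0)=-3, y(0)=0 gives C_1=6, C_2=-3.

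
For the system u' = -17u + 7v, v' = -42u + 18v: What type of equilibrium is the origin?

saddle

A = [[-17,7],[-42,18]]; det(A-λI) = λ^2 - λ - 12.
λ = -3, 4: opposite signs.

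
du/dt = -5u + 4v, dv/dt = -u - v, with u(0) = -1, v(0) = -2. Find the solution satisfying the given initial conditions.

Coefficient matrix A = [[-5, 4], [-1, -1]].
Characteristic polynomial det(A - λI) = λ^2 + 6λ + 9 = 0.
Single eigenvalue λ = -3 with algebraic multiplicity 2.
Eigenvector v = (2,1); generalized eigenvector w with (A-λI)w=v is (-3,-1).
General solution: e^(-3t)[C_1·v + C_2·(t·v + w)].
Applying u(0)=-1, v(0)=-2 gives C_1=-5, C_2=-3.

u(t) = -6te^(-3t) - e^(-3t), v(t) = -3te^(-3t) - 2e^(-3t)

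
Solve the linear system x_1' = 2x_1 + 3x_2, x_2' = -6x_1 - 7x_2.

x_1(t) = K_1e^(-4t) - K_2e^(-t), x_2(t) = -2K_1e^(-4t) + K_2e^(-t)

Coefficient matrix A = [[2, 3], [-6, -7]].
Characteristic polynomial det(A - λI) = λ^2 + 5λ + 4 = 0.
Eigenvalues λ = -4, -1.
For λ=-4: (A-λI) row 1 is [6, 3], so an eigenvector is (1, -2).
For λ=-1: (A-λI) row 1 is [3, 3], so an eigenvector is (-1, 1).
General solution: K_1e^(-4t)(1,-2) + K_2e^(-t)(-1,1).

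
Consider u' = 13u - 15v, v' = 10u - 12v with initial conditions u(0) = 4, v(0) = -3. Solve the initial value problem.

u(t) = 21e^(3t) - 17e^(-2t), v(t) = 14e^(3t) - 17e^(-2t)

Coefficient matrix A = [[13, -15], [10, -12]].
Characteristic polynomial det(A - λI) = λ^2 - λ - 6 = 0.
Eigenvalues λ = 3, -2.
For λ=3: (A-λI) row 1 is [10, -15], so an eigenvector is (3, 2).
For λ=-2: (A-λI) row 1 is [15, -15], so an eigenvector is (1, 1).
General solution: K_1e^(3t)(3,2) + K_2e^(-2t)(1,1).
Applying u(0)=4, v(0)=-3 gives K_1=7, K_2=-17.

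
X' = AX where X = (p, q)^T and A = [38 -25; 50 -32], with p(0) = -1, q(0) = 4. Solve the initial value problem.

p(t) = -27e^(3t)sin(5t) - e^(3t)cos(5t), q(t) = -38e^(3t)sin(5t) + 4e^(3t)cos(5t)

Coefficient matrix A = [[38, -25], [50, -32]].
Characteristic polynomial det(A - λI) = λ^2 - 6λ + 34 = 0.
Eigenvalues λ = 3 ± 5i (complex conjugate pair).
For λ=3+5i: an eigenvector is (1,1) - i(2,3) = (1 - 2i, 1 - 3i).
A real fundamental pair from Re and Im of e^((3+5i)t)v: X_1 = e^(3t)(cos(5t)·(1,1) + sin(5t)·(2,3)), X_2 = e^(3t)(sin(5t)·(1,1) - cos(5t)·(2,3)).
General solution: K_1X_1 + K_2X_2.
Applying p(0)=-1, q(0)=4 gives K_1=-11, K_2=-5.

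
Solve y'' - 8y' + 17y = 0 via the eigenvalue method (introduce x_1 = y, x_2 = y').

y(t) = K_1e^(4t)cos(t) + K_2e^(4t)sin(t)

Let x_1 = y, x_2 = y'. Then x_1' = x_2 and x_2' = -17x_1 + 8x_2.
A = [[0,1],[-17,8]]; det(A-λI) = λ^2 - 8λ + 17.
Eigenvalues λ = 4 ± i.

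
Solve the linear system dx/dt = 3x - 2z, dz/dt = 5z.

x(t) = -C_1e^(3t) - C_2e^(5t), z(t) = C_2e^(5t)

Coefficient matrix A = [[3, -2], [0, 5]].
Characteristic polynomial det(A - λI) = λ^2 - 8λ + 15 = 0.
Eigenvalues λ = 3, 5.
For λ=3: (A-λI) row 1 is [0, -2], so an eigenvector is (-1, 0).
For λ=5: (A-λI) row 1 is [-2, -2], so an eigenvector is (-1, 1).
General solution: C_1e^(3t)(-1,0) + C_2e^(5t)(-1,1).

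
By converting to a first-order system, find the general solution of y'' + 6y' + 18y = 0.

y(t) = c_1e^(-3t)cos(3t) + c_2e^(-3t)sin(3t)

Let x_1 = y, x_2 = y'. Then x_1' = x_2 and x_2' = -18x_1 - 6x_2.
A = [[0,1],[-18,-6]]; det(A-λI) = λ^2 + 6λ + 18.
Eigenvalues λ = -3 ± 3i.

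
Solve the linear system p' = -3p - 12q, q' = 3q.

p(t) = K_1e^(-3t) - 2K_2e^(3t), q(t) = K_2e^(3t)

Coefficient matrix A = [[-3, -12], [0, 3]].
Characteristic polynomial det(A - λI) = λ^2 - 9 = 0.
Eigenvalues λ = -3, 3.
For λ=-3: (A-λI) row 1 is [0, -12], so an eigenvector is (1, 0).
For λ=3: (A-λI) row 1 is [-6, -12], so an eigenvector is (-2, 1).
General solution: K_1e^(-3t)(1,0) + K_2e^(3t)(-2,1).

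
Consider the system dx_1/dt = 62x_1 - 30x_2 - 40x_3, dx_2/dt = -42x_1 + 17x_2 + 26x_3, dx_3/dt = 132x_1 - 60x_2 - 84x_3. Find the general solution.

Coefficient matrix A = [[62, -30, -40], [-42, 17, 26], [132, -60, -84]].
det(A - λI) = 0 gives eigenvalues λ = 2, -3, -4.
For λ=2: eigenvector (-3,2,-6).
For λ=-3: eigenvector (-2,1,-4).
For λ=-4: eigenvector (10,-6,21).
General solution: c_1e^(2t)(-3,2,-6) + c_2e^(-3t)(-2,1,-4) + c_3e^(-4t)(10,-6,21).

x_1(t) = -3c_1e^(2t) - 2c_2e^(-3t) + 10c_3e^(-4t), x_2(t) = 2c_1e^(2t) + c_2e^(-3t) - 6c_3e^(-4t), x_3(t) = -6c_1e^(2t) - 4c_2e^(-3t) + 21c_3e^(-4t)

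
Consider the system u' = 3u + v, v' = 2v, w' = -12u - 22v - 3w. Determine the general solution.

Coefficient matrix A = [[3, 1, 0], [0, 2, 0], [-12, -22, -3]].
det(A - λI) = 0 gives eigenvalues λ = 3, 2, -3.
For λ=3: eigenvector (1,0,-2).
For λ=2: eigenvector (-1,1,-2).
For λ=-3: eigenvector (0,0,1).
General solution: c_1e^(3t)(1,0,-2) + c_2e^(2t)(-1,1,-2) + c_3e^(-3t)(0,0,1).

u(t) = c_1e^(3t) - c_2e^(2t), v(t) = c_2e^(2t), w(t) = -2c_1e^(3t) - 2c_2e^(2t) + c_3e^(-3t)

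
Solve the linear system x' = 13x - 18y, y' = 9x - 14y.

Coefficient matrix A = [[13, -18], [9, -14]].
Characteristic polynomial det(A - λI) = λ^2 + λ - 20 = 0.
Eigenvalues λ = -5, 4.
For λ=-5: (A-λI) row 1 is [18, -18], so an eigenvector is (-1, -1).
For λ=4: (A-λI) row 1 is [9, -18], so an eigenvector is (2, 1).
General solution: K_1e^(-5t)(-1,-1) + K_2e^(4t)(2,1).

x(t) = -K_1e^(-5t) + 2K_2e^(4t), y(t) = -K_1e^(-5t) + K_2e^(4t)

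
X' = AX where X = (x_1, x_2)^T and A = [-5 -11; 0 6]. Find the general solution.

x_1(t) = C_1e^(6t) - C_2e^(-5t), x_2(t) = -C_1e^(6t)

Coefficient matrix A = [[-5, -11], [0, 6]].
Characteristic polynomial det(A - λI) = λ^2 - λ - 30 = 0.
Eigenvalues λ = 6, -5.
For λ=6: (A-λI) row 1 is [-11, -11], so an eigenvector is (1, -1).
For λ=-5: (A-λI) row 1 is [0, -11], so an eigenvector is (-1, 0).
General solution: C_1e^(6t)(1,-1) + C_2e^(-5t)(-1,0).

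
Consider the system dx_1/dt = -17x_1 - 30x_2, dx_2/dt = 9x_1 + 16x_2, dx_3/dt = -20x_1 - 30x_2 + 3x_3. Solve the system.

Coefficient matrix A = [[-17, -30, 0], [9, 16, 0], [-20, -30, 3]].
det(A - λI) = 0 gives eigenvalues λ = 3, -2, 1.
For λ=3: eigenvector (0,0,1).
For λ=-2: eigenvector (-2,1,-2).
For λ=1: eigenvector (-5,3,-5).
General solution: K_1e^(3t)(0,0,1) + K_2e^(-2t)(-2,1,-2) + K_3e^(t)(-5,3,-5).

x_1(t) = -2K_2e^(-2t) - 5K_3e^(t), x_2(t) = K_2e^(-2t) + 3K_3e^(t), x_3(t) = K_1e^(3t) - 2K_2e^(-2t) - 5K_3e^(t)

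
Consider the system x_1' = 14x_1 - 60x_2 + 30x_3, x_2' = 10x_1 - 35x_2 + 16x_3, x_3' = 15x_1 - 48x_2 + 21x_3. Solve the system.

x_1(t) = 3C_1e^(4t) - 2C_2e^(-t), x_2(t) = 2C_1e^(4t) - 2C_2e^(-t) + C_3e^(-3t), x_3(t) = 3C_1e^(4t) - 3C_2e^(-t) + 2C_3e^(-3t)

Coefficient matrix A = [[14, -60, 30], [10, -35, 16], [15, -48, 21]].
det(A - λI) = 0 gives eigenvalues λ = 4, -1, -3.
For λ=4: eigenvector (3,2,3).
For λ=-1: eigenvector (-2,-2,-3).
For λ=-3: eigenvector (0,1,2).
General solution: C_1e^(4t)(3,2,3) + C_2e^(-t)(-2,-2,-3) + C_3e^(-3t)(0,1,2).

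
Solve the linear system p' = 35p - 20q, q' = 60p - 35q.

p(t) = K_1e^(-5t) + 2K_2e^(5t), q(t) = 2K_1e^(-5t) + 3K_2e^(5t)

Coefficient matrix A = [[35, -20], [60, -35]].
Characteristic polynomial det(A - λI) = λ^2 - 25 = 0.
Eigenvalues λ = -5, 5.
For λ=-5: (A-λI) row 1 is [40, -20], so an eigenvector is (1, 2).
For λ=5: (A-λI) row 1 is [30, -20], so an eigenvector is (2, 3).
General solution: K_1e^(-5t)(1,2) + K_2e^(5t)(2,3).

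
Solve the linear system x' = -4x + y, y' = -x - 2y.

x(t) = -C_1e^(-3t) - C_2te^(-3t) - 2C_2e^(-3t), y(t) = -C_1e^(-3t) - C_2te^(-3t) - 3C_2e^(-3t)

Coefficient matrix A = [[-4, 1], [-1, -2]].
Characteristic polynomial det(A - λI) = λ^2 + 6λ + 9 = 0.
Single eigenvalue λ = -3 with algebraic multiplicity 2.
Eigenvector v = (-1,-1); generalized eigenvector w with (A-λI)w=v is (-2,-3).
General solution: e^(-3t)[C_1·v + C_2·(t·v + w)].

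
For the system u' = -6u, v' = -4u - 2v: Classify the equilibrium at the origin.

A = [[-6,0],[-4,-2]]; det(A-λI) = λ^2 + 8λ + 12.
λ = -2, -6: both negative.

stable node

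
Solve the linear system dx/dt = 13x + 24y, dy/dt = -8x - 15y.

x(t) = 2c_1e^(t) - 3c_2e^(-3t), y(t) = -c_1e^(t) + 2c_2e^(-3t)

Coefficient matrix A = [[13, 24], [-8, -15]].
Characteristic polynomial det(A - λI) = λ^2 + 2λ - 3 = 0.
Eigenvalues λ = 1, -3.
For λ=1: (A-λI) row 1 is [12, 24], so an eigenvector is (2, -1).
For λ=-3: (A-λI) row 1 is [16, 24], so an eigenvector is (-3, 2).
General solution: c_1e^(t)(2,-1) + c_2e^(-3t)(-3,2).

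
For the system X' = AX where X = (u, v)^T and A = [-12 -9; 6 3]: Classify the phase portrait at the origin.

stable node

A = [[-12,-9],[6,3]]; det(A-λI) = λ^2 + 9λ + 18.
λ = -6, -3: both negative.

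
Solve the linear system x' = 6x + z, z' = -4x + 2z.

x(t) = -C_1e^(4t) - C_2te^(4t), z(t) = 2C_1e^(4t) + 2C_2te^(4t) - C_2e^(4t)

Coefficient matrix A = [[6, 1], [-4, 2]].
Characteristic polynomial det(A - λI) = λ^2 - 8λ + 16 = 0.
Single eigenvalue λ = 4 with algebraic multiplicity 2.
Eigenvector v = (-1,2); generalized eigenvector w with (A-λI)w=v is (0,-1).
General solution: e^(4t)[C_1·v + C_2·(t·v + w)].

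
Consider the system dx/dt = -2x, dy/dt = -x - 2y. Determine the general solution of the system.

Coefficient matrix A = [[-2, 0], [-1, -2]].
Characteristic polynomial det(A - λI) = λ^2 + 4λ + 4 = 0.
Single eigenvalue λ = -2 with algebraic multiplicity 2.
Eigenvector v = (0,-1); generalized eigenvector w with (A-λI)w=v is (1,2).
General solution: e^(-2t)[C_1·v + C_2·(t·v + w)].

x(t) = C_2e^(-2t), y(t) = -C_1e^(-2t) - C_2te^(-2t) + 2C_2e^(-2t)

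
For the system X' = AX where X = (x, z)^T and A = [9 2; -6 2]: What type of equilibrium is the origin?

unstable node

A = [[9,2],[-6,2]]; det(A-λI) = λ^2 - 11λ + 30.
λ = 5, 6: both positive.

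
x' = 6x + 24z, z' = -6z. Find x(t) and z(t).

Coefficient matrix A = [[6, 24], [0, -6]].
Characteristic polynomial det(A - λI) = λ^2 - 36 = 0.
Eigenvalues λ = -6, 6.
For λ=-6: (A-λI) row 1 is [12, 24], so an eigenvector is (2, -1).
For λ=6: (A-λI) row 1 is [0, 24], so an eigenvector is (-1, 0).
General solution: K_1e^(-6t)(2,-1) + K_2e^(6t)(-1,0).

x(t) = 2K_1e^(-6t) - K_2e^(6t), z(t) = -K_1e^(-6t)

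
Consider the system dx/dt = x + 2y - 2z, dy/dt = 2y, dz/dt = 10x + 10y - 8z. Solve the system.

Coefficient matrix A = [[1, 2, -2], [0, 2, 0], [10, 10, -8]].
det(A - λI) = 0 gives eigenvalues λ = -3, 2, -4.
For λ=-3: eigenvector (1,0,2).
For λ=2: eigenvector (0,1,1).
For λ=-4: eigenvector (2,0,5).
General solution: c_1e^(-3t)(1,0,2) + c_2e^(2t)(0,1,1) + c_3e^(-4t)(2,0,5).

x(t) = c_1e^(-3t) + 2c_3e^(-4t), y(t) = c_2e^(2t), z(t) = 2c_1e^(-3t) + c_2e^(2t) + 5c_3e^(-4t)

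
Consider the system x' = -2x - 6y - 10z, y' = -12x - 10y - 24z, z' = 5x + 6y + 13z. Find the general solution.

Coefficient matrix A = [[-2, -6, -10], [-12, -10, -24], [5, 6, 13]].
det(A - λI) = 0 gives eigenvalues λ = 2, -4, 3.
For λ=2: eigenvector (1,1,-1).
For λ=-4: eigenvector (1,2,-1).
For λ=3: eigenvector (2,0,-1).
General solution: c_1e^(2t)(1,1,-1) + c_2e^(-4t)(1,2,-1) + c_3e^(3t)(2,0,-1).

x(t) = c_1e^(2t) + c_2e^(-4t) + 2c_3e^(3t), y(t) = c_1e^(2t) + 2c_2e^(-4t), z(t) = -c_1e^(2t) - c_2e^(-4t) - c_3e^(3t)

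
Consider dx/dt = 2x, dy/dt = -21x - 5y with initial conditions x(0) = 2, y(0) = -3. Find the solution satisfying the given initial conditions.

Coefficient matrix A = [[2, 0], [-21, -5]].
Characteristic polynomial det(A - λI) = λ^2 + 3λ - 10 = 0.
Eigenvalues λ = 2, -5.
For λ=2: (A-λI) row 2 is [-21, -7], so an eigenvector is (-1, 3).
For λ=-5: (A-λI) row 1 is [7, 0], so an eigenvector is (0, 1).
General solution: K_1e^(2t)(-1,3) + K_2e^(-5t)(0,1).
Applying x(0)=2, y(0)=-3 gives K_1=-2, K_2=3.

x(t) = 2e^(2t), y(t) = -6e^(2t) + 3e^(-5t)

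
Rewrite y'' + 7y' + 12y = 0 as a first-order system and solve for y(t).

Let x_1 = y, x_2 = y'. Then x_1' = x_2 and x_2' = -12x_1 - 7x_2.
A = [[0,1],[-12,-7]]; det(A-λI) = λ^2 + 7λ + 12.
Eigenvalues λ = -4, -3 with eigenvectors (1,-4), (1,-3).

y(t) = K_1e^(-4t) + K_2e^(-3t)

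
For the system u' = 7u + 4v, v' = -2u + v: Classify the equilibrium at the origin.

A = [[7,4],[-2,1]]; det(A-λI) = λ^2 - 8λ + 15.
λ = 5, 3: both positive.

unstable node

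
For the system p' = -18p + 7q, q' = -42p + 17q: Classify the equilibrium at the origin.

saddle

A = [[-18,7],[-42,17]]; det(A-λI) = λ^2 + λ - 12.
λ = 3, -4: opposite signs.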